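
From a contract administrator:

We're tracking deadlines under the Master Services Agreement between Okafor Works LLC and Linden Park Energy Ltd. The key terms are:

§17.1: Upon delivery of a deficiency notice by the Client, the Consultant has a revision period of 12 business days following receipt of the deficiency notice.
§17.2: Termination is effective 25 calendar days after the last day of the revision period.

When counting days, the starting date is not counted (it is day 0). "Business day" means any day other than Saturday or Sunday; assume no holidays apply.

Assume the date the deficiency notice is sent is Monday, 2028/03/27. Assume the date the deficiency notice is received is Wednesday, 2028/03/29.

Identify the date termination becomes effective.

The last day of the revision period: counting 12 business days from Wednesday, 2028/03/29 (Mar 30, Mar 31, Apr 3, Apr 4, …, Apr 12, Apr 13, Apr 14, skipping weekends) reaches Friday, 2028/04/14.
The date termination becomes effective: 2028/04/14 + 25 days = 2028/05/09.

2028/05/09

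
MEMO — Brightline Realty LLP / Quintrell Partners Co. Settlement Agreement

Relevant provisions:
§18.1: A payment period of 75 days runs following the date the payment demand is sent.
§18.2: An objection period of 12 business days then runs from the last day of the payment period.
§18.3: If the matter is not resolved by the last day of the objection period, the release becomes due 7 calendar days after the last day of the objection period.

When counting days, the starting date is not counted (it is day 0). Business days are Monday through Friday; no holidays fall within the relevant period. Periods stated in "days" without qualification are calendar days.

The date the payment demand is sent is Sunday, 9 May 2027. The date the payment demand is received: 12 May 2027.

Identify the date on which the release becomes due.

17 August 2027

The last day of the payment period: 9 May 2027 + 75 days = 23 July 2027.
The last day of the objection period: counting 12 business days from Friday, 23 July 2027 (Jul 26, Jul 27, Jul 28, Jul 29, …, Aug 6, Aug 9, Aug 10, skipping weekends) reaches Tuesday, 10 August 2027.
Adding 7 calendar days to 10 August 2027 gives 17 August 2027, which is the date on which the release becomes due.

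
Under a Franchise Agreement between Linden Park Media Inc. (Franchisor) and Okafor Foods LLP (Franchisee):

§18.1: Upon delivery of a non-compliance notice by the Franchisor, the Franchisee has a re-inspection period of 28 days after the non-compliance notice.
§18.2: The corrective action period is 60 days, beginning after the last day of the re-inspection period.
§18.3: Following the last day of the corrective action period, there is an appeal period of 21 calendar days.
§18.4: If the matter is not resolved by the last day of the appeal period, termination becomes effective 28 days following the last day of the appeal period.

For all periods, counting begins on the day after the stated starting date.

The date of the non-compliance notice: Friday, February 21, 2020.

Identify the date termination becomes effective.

July 7, 2020

The last day of the re-inspection period: February 21, 2020 + 28 days = March 20, 2020.
The last day of the corrective action period: 60 calendar days after March 20, 2020 is May 19, 2020.
Adding 21 calendar days to May 19, 2020 gives June 9, 2020, which is the last day of the appeal period.
Adding 28 calendar days to June 9, 2020 gives July 7, 2020, which is the date termination becomes effective.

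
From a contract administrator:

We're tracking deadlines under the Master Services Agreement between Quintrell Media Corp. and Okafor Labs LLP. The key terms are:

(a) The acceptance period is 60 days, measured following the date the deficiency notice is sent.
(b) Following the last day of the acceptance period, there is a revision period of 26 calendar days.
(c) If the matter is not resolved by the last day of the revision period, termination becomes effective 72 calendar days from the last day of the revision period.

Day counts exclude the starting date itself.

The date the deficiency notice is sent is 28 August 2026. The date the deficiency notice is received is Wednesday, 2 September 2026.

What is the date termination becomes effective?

2 February 2027

Adding 60 calendar days to 28 August 2026 gives 27 October 2026, which is the last day of the acceptance period.
Adding 26 calendar days to 27 October 2026 gives 22 November 2026, which is the last day of the revision period.
Adding 72 calendar days to 22 November 2026 gives 2 February 2027, which is the date termination becomes effective.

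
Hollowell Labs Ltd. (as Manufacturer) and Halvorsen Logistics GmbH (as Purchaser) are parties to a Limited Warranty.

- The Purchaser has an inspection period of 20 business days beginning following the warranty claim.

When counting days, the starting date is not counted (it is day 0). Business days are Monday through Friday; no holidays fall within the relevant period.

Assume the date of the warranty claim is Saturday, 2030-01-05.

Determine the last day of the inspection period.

2030-02-01

The last day of the inspection period: 20 business days after Saturday, 2030-01-05, skipping weekends — Jan 7, Jan 8, Jan 9, Jan 10, …, Jan 30, Jan 31, Feb 1 — lands on Friday, 2030-02-01.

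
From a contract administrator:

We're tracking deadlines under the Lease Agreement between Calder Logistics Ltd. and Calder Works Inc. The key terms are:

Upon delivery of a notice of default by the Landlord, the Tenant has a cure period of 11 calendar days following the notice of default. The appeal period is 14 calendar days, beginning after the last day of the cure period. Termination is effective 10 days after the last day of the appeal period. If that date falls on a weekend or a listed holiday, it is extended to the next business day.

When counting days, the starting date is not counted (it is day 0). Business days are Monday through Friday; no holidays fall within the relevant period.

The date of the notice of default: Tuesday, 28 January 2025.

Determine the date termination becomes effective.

4 March 2025

The last day of the cure period: 28 January 2025 + 11 days = 8 February 2025.
The last day of the appeal period: 14 calendar days after 8 February 2025 is 22 February 2025.
The date termination becomes effective: 10 calendar days after 22 February 2025 is 4 March 2025. 4 March 2025 is a Tuesday, so no roll-forward applies.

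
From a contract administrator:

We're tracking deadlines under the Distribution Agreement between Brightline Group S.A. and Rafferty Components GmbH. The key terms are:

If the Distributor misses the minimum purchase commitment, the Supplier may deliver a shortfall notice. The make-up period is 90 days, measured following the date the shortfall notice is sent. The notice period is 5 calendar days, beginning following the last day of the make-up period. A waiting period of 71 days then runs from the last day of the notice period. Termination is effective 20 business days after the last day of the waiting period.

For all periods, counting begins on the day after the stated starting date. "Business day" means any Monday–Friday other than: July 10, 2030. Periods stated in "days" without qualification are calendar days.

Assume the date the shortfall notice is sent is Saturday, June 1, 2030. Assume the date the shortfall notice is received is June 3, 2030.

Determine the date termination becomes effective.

December 12, 2030

The last day of the make-up period: 90 calendar days after June 1, 2030 is August 30, 2030.
Adding 5 calendar days to August 30, 2030 gives September 4, 2030, which is the last day of the notice period.
Adding 71 calendar days to September 4, 2030 gives November 14, 2030, which is the last day of the waiting period.
From Thursday, November 14, 2030, 20 business days (Nov 15, Nov 18, Nov 19, Nov 20, …, Dec 10, Dec 11, Dec 12, skipping weekends) brings us to Thursday, December 12, 2030, which is the date termination becomes effective.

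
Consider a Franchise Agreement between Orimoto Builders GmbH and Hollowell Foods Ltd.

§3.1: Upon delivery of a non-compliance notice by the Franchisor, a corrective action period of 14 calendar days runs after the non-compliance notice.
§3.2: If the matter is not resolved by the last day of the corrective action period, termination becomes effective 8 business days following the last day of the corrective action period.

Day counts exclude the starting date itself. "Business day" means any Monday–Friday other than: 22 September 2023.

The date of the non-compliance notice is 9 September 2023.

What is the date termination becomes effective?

The last day of the corrective action period: 14 calendar days after 9 September 2023 is 23 September 2023.
From Saturday, 23 September 2023, 8 business days (Sep 25, Sep 26, Sep 27, Sep 28, Sep 29, Oct 2, Oct 3, Oct 4, skipping weekends) brings us to Wednesday, 4 October 2023, which is the date termination becomes effective.

4 October 2023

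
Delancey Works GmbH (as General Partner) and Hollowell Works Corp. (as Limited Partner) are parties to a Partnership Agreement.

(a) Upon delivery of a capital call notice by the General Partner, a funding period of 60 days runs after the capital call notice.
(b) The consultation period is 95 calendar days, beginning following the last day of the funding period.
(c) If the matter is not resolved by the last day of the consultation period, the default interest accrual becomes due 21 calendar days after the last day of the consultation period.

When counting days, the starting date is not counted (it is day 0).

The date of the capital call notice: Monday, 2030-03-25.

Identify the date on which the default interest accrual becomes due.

Adding 60 calendar days to 2030-03-25 gives 2030-05-24, which is the last day of the funding period.
The last day of the consultation period: 95 calendar days after 2030-05-24 is 2030-08-27.
Adding 21 calendar days to 2030-08-27 gives 2030-09-17, which is the date on which the default interest accrual becomes due.

2030-09-17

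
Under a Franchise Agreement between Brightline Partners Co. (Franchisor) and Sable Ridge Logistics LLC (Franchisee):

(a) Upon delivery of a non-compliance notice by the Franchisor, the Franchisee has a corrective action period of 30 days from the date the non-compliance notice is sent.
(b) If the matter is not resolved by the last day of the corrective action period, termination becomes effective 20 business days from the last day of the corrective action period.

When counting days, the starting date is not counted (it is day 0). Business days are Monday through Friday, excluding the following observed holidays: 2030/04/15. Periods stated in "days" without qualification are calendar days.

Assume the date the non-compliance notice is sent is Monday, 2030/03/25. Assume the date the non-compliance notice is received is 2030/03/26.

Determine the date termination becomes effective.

The last day of the corrective action period: 2030/03/25 + 30 days = 2030/04/24.
From Wednesday, 2030/04/24, 20 business days (Apr 25, Apr 26, Apr 29, Apr 30, …, May 20, May 21, May 22, skipping weekends) brings us to Wednesday, 2030/05/22, which is the date termination becomes effective.

2030/05/22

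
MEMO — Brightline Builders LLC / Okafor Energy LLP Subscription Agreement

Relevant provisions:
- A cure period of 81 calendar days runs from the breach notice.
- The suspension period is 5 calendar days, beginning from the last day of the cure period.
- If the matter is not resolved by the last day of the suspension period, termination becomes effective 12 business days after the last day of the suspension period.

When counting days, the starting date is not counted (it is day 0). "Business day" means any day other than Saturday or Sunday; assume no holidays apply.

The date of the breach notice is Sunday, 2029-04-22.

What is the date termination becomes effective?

The last day of the cure period: 2029-04-22 + 81 days = 2029-07-12.
Adding 5 calendar days to 2029-07-12 gives 2029-07-17, which is the last day of the suspension period.
The date termination becomes effective: counting 12 business days from Tuesday, 2029-07-17 (Jul 18, Jul 19, Jul 20, Jul 23, …, Jul 31, Aug 1, Aug 2, skipping weekends) reaches Thursday, 2029-08-02.

2029-08-02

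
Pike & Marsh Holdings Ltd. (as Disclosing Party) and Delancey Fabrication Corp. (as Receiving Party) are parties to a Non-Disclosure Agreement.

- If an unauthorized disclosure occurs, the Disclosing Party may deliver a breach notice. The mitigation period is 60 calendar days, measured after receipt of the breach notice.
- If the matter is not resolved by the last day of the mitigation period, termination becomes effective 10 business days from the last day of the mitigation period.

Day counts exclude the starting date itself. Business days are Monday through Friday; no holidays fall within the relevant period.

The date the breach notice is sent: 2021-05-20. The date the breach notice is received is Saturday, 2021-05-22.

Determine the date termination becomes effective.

The last day of the mitigation period: 60 calendar days after 2021-05-22 is 2021-07-21.
From Wednesday, 2021-07-21, 10 business days (Jul 22, Jul 23, Jul 26, Jul 27, Jul 28, Jul 29, Jul 30, Aug 2, Aug 3, Aug 4, skipping weekends) brings us to Wednesday, 2021-08-04, which is the date termination becomes effective.

2021-08-04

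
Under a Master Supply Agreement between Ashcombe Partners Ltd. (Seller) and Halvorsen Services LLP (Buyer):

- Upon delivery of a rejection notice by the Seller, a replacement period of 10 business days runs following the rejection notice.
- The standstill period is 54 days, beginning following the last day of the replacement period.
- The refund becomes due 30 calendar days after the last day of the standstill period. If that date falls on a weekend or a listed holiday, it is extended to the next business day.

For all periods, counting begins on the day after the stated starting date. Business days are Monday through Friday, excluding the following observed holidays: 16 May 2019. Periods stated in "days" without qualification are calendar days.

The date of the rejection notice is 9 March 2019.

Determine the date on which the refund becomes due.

14 June 2019

The last day of the replacement period: counting 10 business days from Saturday, 9 March 2019 (Mar 11, Mar 12, Mar 13, Mar 14, Mar 15, Mar 18, Mar 19, Mar 20, Mar 21, Mar 22, skipping weekends) reaches Friday, 22 March 2019.
The last day of the standstill period: 54 calendar days after 22 March 2019 is 15 May 2019.
The date on which the refund becomes due: 30 calendar days after 15 May 2019 is 14 June 2019. 14 June 2019 is a Friday and is not a listed holiday, so no roll-forward applies.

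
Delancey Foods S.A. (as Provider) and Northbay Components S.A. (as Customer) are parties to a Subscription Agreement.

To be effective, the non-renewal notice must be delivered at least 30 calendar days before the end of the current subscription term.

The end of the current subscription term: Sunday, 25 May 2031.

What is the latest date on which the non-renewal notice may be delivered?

25 April 2031

25 May 2031 minus 30 days is 25 April 2031.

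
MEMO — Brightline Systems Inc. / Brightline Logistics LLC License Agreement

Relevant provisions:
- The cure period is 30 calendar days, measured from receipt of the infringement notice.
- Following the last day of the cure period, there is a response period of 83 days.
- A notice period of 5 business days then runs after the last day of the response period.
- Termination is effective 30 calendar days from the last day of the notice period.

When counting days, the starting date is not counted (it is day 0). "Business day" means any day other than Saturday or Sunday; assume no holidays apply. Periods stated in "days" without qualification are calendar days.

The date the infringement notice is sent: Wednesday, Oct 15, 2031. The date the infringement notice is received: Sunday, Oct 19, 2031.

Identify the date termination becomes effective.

Mar 17, 2032

Adding 30 calendar days to Oct 19, 2031 gives Nov 18, 2031, which is the last day of the cure period.
The last day of the response period: 83 calendar days after Nov 18, 2031 is Feb 9, 2032.
From Monday, Feb 9, 2032, 5 business days (Feb 10, Feb 11, Feb 12, Feb 13, Feb 16, skipping weekends) brings us to Monday, Feb 16, 2032, which is the last day of the notice period.
The date termination becomes effective: 30 calendar days after Feb 16, 2032 is Mar 17, 2032.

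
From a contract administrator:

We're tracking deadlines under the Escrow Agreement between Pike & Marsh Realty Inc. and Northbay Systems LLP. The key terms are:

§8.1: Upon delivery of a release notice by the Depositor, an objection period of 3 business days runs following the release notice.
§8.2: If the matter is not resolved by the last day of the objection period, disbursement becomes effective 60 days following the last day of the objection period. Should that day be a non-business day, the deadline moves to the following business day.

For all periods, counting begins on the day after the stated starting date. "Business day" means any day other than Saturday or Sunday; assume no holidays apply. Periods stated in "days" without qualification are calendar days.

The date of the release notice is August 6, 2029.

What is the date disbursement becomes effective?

From Monday, August 6, 2029, 3 business days (Aug 7, Aug 8, Aug 9, skipping weekends) brings us to Thursday, August 9, 2029, which is the last day of the objection period.
The date disbursement becomes effective: August 9, 2029 + 60 days = October 8, 2029. October 8, 2029 is a Monday, so no roll-forward applies.

October 8, 2029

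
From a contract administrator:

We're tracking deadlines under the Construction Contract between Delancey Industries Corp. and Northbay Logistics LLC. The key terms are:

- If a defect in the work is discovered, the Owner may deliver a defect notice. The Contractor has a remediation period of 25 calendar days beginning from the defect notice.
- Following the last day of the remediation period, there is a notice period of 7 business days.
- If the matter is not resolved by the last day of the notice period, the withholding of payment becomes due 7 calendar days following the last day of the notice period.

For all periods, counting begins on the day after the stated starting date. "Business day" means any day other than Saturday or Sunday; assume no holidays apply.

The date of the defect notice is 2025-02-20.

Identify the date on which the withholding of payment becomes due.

2025-04-02

The last day of the remediation period: 2025-02-20 + 25 days = 2025-03-17.
The last day of the notice period: counting 7 business days from Monday, 2025-03-17 (Mar 18, Mar 19, Mar 20, Mar 21, Mar 24, Mar 25, Mar 26, skipping weekends) reaches Wednesday, 2025-03-26.
The date on which the withholding of payment becomes due: 7 calendar days after 2025-03-26 is 2025-04-02.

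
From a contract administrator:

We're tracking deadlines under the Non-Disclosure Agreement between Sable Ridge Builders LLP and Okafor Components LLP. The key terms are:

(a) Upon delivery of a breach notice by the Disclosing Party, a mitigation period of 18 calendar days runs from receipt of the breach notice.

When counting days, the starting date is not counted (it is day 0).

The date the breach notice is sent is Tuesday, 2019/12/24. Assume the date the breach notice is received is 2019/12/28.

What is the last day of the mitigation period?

The last day of the mitigation period: 18 calendar days after 2019/12/28 is 2020/01/15.

2020/01/15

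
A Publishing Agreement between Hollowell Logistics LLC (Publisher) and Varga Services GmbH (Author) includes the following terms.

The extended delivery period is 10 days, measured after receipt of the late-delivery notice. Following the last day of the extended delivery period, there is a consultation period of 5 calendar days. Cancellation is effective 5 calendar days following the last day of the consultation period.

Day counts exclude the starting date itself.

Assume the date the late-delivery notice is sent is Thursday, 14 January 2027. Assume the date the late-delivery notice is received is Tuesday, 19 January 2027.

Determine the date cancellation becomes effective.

8 February 2027

Adding 10 calendar days to 19 January 2027 gives 29 January 2027, which is the last day of the extended delivery period.
Adding 5 calendar days to 29 January 2027 gives 3 February 2027, which is the last day of the consultation period.
The date cancellation becomes effective: 3 February 2027 + 5 days = 8 February 2027.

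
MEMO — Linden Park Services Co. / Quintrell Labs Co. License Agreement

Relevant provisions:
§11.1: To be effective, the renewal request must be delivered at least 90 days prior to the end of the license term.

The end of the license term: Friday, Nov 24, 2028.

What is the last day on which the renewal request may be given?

Aug 26, 2028

Nov 24, 2028 minus 90 days is Aug 26, 2028.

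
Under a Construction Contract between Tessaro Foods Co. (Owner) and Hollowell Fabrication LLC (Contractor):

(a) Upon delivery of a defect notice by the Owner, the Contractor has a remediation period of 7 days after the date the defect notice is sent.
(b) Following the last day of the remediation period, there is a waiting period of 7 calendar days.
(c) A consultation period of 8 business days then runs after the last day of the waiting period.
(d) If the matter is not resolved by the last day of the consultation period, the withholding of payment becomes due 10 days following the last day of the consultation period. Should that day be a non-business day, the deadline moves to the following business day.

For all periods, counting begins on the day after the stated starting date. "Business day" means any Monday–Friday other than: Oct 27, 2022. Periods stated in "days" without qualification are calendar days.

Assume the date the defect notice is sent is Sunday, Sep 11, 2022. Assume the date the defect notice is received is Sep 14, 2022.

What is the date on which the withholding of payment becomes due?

Oct 17, 2022

The last day of the remediation period: Sep 11, 2022 + 7 days = Sep 18, 2022.
The last day of the waiting period: 7 calendar days after Sep 18, 2022 is Sep 25, 2022.
From Sunday, Sep 25, 2022, 8 business days (Sep 26, Sep 27, Sep 28, Sep 29, Sep 30, Oct 3, Oct 4, Oct 5, skipping weekends) brings us to Wednesday, Oct 5, 2022, which is the last day of the consultation period.
The date on which the withholding of payment becomes due: 10 calendar days after Oct 5, 2022 is Oct 15, 2022. That falls on a Saturday, so it rolls to the next business day, Monday, Oct 17, 2022.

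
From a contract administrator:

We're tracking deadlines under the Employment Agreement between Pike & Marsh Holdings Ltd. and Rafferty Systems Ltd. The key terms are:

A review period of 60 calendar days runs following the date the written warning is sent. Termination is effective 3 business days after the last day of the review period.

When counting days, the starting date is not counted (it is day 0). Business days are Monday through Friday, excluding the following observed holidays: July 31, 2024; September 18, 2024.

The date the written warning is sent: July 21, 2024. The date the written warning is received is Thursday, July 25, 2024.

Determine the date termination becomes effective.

Adding 60 calendar days to July 21, 2024 gives September 19, 2024, which is the last day of the review period.
The date termination becomes effective: 3 business days after Thursday, September 19, 2024, skipping weekends — Sep 20, Sep 23, Sep 24 — lands on Tuesday, September 24, 2024.

September 24, 2024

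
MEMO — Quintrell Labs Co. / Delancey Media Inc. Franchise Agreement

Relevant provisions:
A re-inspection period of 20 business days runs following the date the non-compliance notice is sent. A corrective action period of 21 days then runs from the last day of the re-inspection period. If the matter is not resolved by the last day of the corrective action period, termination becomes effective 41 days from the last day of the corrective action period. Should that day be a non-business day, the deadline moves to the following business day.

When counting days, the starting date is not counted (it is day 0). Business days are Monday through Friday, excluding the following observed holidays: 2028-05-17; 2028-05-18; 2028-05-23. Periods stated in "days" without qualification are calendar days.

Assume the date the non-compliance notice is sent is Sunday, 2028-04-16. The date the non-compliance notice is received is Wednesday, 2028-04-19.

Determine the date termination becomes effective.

The last day of the re-inspection period: counting 20 business days from Sunday, 2028-04-16 (Apr 17, Apr 18, Apr 19, Apr 20, …, May 10, May 11, May 12, skipping weekends) reaches Friday, 2028-05-12.
The last day of the corrective action period: 2028-05-12 + 21 days = 2028-06-02.
The date termination becomes effective: 2028-06-02 + 41 days = 2028-07-13. 2028-07-13 is a Thursday and is not a listed holiday, so no roll-forward applies.

2028-07-13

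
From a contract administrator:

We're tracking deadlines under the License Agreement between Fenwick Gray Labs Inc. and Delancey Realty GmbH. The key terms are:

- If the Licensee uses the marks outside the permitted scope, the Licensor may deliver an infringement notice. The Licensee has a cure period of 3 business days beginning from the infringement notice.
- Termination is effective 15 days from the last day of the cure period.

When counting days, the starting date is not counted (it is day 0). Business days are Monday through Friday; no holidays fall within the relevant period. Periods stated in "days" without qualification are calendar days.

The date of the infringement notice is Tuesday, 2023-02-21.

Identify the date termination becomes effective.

From Tuesday, 2023-02-21, 3 business days (Feb 22, Feb 23, Feb 24, skipping weekends) brings us to Friday, 2023-02-24, which is the last day of the cure period.
The date termination becomes effective: 2023-02-24 + 15 days = 2023-03-11.

2023-03-11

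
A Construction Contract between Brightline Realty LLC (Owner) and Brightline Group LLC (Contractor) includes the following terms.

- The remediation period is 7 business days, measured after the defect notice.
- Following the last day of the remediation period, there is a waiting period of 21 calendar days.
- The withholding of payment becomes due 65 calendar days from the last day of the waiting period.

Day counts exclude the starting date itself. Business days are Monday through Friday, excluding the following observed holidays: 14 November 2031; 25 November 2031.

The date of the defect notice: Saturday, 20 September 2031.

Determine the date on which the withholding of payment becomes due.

25 December 2031

The last day of the remediation period: counting 7 business days from Saturday, 20 September 2031 (Sep 22, Sep 23, Sep 24, Sep 25, Sep 26, Sep 29, Sep 30, skipping weekends) reaches Tuesday, 30 September 2031.
The last day of the waiting period: 30 September 2031 + 21 days = 21 October 2031.
The date on which the withholding of payment becomes due: 21 October 2031 + 65 days = 25 December 2031.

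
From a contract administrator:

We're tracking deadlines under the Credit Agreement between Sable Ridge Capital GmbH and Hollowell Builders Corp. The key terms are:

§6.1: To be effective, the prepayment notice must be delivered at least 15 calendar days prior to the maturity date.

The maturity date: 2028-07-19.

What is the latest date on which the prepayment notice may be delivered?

2028-07-19 minus 15 days is 2028-07-04.

2028-07-04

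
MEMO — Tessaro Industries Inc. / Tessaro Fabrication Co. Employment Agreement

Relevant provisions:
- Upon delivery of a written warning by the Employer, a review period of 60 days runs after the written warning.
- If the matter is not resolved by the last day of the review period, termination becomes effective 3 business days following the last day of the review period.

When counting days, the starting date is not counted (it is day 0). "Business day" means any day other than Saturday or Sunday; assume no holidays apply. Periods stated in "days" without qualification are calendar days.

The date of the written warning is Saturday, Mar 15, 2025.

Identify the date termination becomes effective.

May 19, 2025

The last day of the review period: Mar 15, 2025 + 60 days = May 14, 2025.
The date termination becomes effective: 3 business days after Wednesday, May 14, 2025, skipping weekends — May 15, May 16, May 19 — lands on Monday, May 19, 2025.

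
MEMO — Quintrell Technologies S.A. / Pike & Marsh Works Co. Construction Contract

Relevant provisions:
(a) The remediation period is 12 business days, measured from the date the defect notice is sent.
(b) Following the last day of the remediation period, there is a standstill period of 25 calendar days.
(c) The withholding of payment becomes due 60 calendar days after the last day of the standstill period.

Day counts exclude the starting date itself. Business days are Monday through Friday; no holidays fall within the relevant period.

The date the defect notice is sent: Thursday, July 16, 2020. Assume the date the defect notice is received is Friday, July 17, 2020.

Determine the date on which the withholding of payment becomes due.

October 27, 2020

The last day of the remediation period: counting 12 business days from Thursday, July 16, 2020 (Jul 17, Jul 20, Jul 21, Jul 22, …, Jul 30, Jul 31, Aug 3, skipping weekends) reaches Monday, August 3, 2020.
Adding 25 calendar days to August 3, 2020 gives August 28, 2020, which is the last day of the standstill period.
Adding 60 calendar days to August 28, 2020 gives October 27, 2020, which is the date on which the withholding of payment becomes due.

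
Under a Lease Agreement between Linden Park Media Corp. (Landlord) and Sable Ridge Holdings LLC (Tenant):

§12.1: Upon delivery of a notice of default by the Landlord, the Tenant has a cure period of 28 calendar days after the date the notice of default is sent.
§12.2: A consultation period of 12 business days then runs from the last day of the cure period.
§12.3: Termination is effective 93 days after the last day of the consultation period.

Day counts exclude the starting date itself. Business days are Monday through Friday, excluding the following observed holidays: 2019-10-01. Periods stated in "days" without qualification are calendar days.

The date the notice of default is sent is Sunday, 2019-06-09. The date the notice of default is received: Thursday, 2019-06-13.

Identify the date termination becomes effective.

The last day of the cure period: 2019-06-09 + 28 days = 2019-07-07.
The last day of the consultation period: 12 business days after Sunday, 2019-07-07, skipping weekends — Jul 8, Jul 9, Jul 10, Jul 11, …, Jul 19, Jul 22, Jul 23 — lands on Tuesday, 2019-07-23.
The date termination becomes effective: 93 calendar days after 2019-07-23 is 2019-10-24.

2019-10-24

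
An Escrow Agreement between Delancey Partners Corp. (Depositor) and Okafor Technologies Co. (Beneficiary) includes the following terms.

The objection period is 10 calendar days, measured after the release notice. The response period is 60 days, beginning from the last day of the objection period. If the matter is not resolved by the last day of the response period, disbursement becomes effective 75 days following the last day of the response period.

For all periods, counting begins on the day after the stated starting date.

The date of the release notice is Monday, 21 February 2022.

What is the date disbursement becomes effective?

16 July 2022

Adding 10 calendar days to 21 February 2022 gives 3 March 2022, which is the last day of the objection period.
Adding 60 calendar days to 3 March 2022 gives 2 May 2022, which is the last day of the response period.
The date disbursement becomes effective: 75 calendar days after 2 May 2022 is 16 July 2022.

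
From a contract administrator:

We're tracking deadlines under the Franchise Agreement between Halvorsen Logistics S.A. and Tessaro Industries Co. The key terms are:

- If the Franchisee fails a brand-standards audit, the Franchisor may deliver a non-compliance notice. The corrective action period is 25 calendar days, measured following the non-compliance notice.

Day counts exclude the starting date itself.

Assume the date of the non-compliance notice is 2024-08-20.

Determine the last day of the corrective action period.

Adding 25 calendar days to 2024-08-20 gives 2024-09-14, which is the last day of the corrective action period.

2024-09-14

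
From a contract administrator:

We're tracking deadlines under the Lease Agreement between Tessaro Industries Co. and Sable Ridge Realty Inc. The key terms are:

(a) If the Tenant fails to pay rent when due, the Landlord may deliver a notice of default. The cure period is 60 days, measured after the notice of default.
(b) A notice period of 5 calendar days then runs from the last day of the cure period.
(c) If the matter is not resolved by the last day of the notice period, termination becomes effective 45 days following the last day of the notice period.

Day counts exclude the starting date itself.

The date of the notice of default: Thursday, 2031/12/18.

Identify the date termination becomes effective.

2032/04/06

The last day of the cure period: 60 calendar days after 2031/12/18 is 2032/02/16.
Adding 5 calendar days to 2032/02/16 gives 2032/02/21, which is the last day of the notice period.
Adding 45 calendar days to 2032/02/21 gives 2032/04/06, which is the date termination becomes effective.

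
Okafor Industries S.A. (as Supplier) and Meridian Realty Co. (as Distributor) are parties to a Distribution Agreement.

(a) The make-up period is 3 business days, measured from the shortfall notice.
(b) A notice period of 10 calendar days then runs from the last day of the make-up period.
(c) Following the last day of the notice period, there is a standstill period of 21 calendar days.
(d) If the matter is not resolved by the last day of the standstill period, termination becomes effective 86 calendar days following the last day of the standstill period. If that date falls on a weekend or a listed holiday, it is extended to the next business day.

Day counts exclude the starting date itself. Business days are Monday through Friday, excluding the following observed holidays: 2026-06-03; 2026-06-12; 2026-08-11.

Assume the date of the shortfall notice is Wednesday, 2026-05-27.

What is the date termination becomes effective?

2026-09-28

The last day of the make-up period: counting 3 business days from Wednesday, 2026-05-27 (May 28, May 29, Jun 1, skipping weekends) reaches Monday, 2026-06-01.
The last day of the notice period: 2026-06-01 + 10 days = 2026-06-11.
The last day of the standstill period: 21 calendar days after 2026-06-11 is 2026-07-02.
The date termination becomes effective: 2026-07-02 + 86 days = 2026-09-26. That falls on a Saturday, so it rolls to the next business day, Monday, 2026-09-28.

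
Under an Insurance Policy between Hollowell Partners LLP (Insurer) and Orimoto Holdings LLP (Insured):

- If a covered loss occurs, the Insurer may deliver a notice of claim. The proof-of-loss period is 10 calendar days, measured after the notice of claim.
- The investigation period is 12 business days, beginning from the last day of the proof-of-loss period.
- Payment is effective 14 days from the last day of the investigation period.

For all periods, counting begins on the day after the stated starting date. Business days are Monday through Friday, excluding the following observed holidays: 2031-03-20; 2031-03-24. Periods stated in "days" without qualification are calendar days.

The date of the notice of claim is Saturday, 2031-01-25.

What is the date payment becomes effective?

The last day of the proof-of-loss period: 2031-01-25 + 10 days = 2031-02-04.
The last day of the investigation period: counting 12 business days from Tuesday, 2031-02-04 (Feb 5, Feb 6, Feb 7, Feb 10, …, Feb 18, Feb 19, Feb 20, skipping weekends) reaches Thursday, 2031-02-20.
Adding 14 calendar days to 2031-02-20 gives 2031-03-06, which is the date payment becomes effective.

2031-03-06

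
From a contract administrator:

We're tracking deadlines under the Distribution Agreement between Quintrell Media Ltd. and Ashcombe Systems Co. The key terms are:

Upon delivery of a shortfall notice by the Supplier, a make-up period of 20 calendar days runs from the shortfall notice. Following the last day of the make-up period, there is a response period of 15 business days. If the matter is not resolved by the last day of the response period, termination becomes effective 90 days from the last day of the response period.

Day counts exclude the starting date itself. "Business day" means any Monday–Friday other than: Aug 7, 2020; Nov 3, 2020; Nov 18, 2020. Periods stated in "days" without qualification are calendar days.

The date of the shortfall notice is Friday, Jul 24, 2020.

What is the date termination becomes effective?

Dec 2, 2020

The last day of the make-up period: Jul 24, 2020 + 20 days = Aug 13, 2020.
From Thursday, Aug 13, 2020, 15 business days (Aug 14, Aug 17, Aug 18, Aug 19, …, Sep 1, Sep 2, Sep 3, skipping weekends) brings us to Thursday, Sep 3, 2020, which is the last day of the response period.
The date termination becomes effective: 90 calendar days after Sep 3, 2020 is Dec 2, 2020.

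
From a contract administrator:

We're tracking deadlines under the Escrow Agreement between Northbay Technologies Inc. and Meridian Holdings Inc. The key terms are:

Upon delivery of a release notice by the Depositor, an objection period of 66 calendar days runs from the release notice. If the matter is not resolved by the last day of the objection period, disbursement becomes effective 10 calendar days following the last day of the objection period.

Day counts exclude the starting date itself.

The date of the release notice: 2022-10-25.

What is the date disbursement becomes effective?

Adding 66 calendar days to 2022-10-25 gives 2022-12-30, which is the last day of the objection period.
The date disbursement becomes effective: 2022-12-30 + 10 days = 2023-01-09.

2023-01-09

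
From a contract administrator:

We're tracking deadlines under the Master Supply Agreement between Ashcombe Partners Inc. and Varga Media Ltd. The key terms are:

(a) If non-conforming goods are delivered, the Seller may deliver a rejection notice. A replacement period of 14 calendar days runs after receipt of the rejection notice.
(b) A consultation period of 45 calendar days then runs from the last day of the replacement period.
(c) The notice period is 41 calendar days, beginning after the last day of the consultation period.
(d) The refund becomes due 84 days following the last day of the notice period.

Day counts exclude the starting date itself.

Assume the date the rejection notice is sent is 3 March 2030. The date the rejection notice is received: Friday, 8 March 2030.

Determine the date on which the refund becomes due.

8 September 2030

Adding 14 calendar days to 8 March 2030 gives 22 March 2030, which is the last day of the replacement period.
Adding 45 calendar days to 22 March 2030 gives 6 May 2030, which is the last day of the consultation period.
The last day of the notice period: 41 calendar days after 6 May 2030 is 16 June 2030.
Adding 84 calendar days to 16 June 2030 gives 8 September 2030, which is the date on which the refund becomes due.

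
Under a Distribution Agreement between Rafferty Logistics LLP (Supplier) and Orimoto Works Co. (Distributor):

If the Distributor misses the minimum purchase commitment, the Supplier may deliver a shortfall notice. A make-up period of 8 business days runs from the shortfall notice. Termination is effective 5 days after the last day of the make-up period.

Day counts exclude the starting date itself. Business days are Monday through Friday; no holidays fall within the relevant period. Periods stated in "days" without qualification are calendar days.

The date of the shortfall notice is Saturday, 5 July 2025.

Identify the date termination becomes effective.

From Saturday, 5 July 2025, 8 business days (Jul 7, Jul 8, Jul 9, Jul 10, Jul 11, Jul 14, Jul 15, Jul 16, skipping weekends) brings us to Wednesday, 16 July 2025, which is the last day of the make-up period.
Adding 5 calendar days to 16 July 2025 gives 21 July 2025, which is the date termination becomes effective.

21 July 2025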